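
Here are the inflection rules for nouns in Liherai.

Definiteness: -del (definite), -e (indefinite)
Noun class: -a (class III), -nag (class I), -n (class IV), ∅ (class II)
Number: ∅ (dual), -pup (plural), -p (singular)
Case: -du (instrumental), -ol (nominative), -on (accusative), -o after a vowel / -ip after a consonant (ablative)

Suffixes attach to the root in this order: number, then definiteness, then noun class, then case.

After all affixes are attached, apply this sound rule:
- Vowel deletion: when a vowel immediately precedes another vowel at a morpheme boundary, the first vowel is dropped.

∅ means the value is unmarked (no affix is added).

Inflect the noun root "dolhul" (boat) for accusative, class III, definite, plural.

Attach number plural -pup → dolhulpup.
Attach definiteness definite -del → dolhulpupdel.
Attach noun class class III -a → dolhulpupdela.
Attach case accusative -on → dolhulpupdelaon.
Apply vowel deletion: dolhulpupdelaon → dolhulpupdelon.

dolhulpupdelon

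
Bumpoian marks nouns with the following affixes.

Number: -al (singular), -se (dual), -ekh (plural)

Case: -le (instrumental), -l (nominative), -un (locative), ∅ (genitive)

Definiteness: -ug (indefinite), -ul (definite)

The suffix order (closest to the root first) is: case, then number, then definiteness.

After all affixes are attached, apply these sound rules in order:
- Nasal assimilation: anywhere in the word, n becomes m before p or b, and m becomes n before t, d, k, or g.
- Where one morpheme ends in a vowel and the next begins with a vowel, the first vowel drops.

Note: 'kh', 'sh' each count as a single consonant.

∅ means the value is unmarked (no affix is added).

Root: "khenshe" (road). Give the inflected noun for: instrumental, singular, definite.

khenshelalul

Attach case instrumental -le → khenshele.
Attach number singular -al → khensheleal.
Attach definiteness definite -ul → khenshelealul.
Nasal assimilation: no change.
Apply vowel deletion: khenshelealul → khenshelalul.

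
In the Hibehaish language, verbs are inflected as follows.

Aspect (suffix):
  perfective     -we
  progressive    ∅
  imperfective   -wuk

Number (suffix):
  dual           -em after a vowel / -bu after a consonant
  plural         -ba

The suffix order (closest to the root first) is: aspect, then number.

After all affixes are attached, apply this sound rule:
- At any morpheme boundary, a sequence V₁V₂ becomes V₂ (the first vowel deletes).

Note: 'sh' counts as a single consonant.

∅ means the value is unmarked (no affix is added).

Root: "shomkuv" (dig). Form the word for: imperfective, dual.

Attach aspect imperfective -wuk → shomkuvwuk.
Attach number dual -bu (after consonant 'k') → shomkuvwukbu.
Vowel deletion: no change.

shomkuvwukbu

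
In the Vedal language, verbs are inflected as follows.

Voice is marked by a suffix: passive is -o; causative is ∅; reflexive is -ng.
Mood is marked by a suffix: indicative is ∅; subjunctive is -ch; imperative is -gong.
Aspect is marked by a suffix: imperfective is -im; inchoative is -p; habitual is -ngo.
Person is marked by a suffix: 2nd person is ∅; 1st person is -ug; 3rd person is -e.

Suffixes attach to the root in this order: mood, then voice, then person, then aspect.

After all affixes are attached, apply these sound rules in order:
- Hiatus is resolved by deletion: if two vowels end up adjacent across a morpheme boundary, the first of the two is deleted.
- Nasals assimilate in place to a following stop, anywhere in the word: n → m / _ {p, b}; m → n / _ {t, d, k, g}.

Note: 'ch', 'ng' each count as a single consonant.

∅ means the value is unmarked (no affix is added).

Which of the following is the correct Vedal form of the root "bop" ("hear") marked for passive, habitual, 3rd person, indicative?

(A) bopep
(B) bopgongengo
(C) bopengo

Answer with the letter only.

C

mood = indicative: zero marking, form stays bop.
Attach voice passive -o → bopo.
Attach person 3rd person -e → bopoe.
Attach aspect habitual -ngo → bopoengo.
Apply vowel deletion: bopoengo → bopengo.
Nasal assimilation: no change.
So the correct form is bopengo, option (C).
(B) bopgongengo is wrong: it uses imperative instead of indicative for mood.
(A) bopep is wrong: it uses inchoative instead of habitual for aspect.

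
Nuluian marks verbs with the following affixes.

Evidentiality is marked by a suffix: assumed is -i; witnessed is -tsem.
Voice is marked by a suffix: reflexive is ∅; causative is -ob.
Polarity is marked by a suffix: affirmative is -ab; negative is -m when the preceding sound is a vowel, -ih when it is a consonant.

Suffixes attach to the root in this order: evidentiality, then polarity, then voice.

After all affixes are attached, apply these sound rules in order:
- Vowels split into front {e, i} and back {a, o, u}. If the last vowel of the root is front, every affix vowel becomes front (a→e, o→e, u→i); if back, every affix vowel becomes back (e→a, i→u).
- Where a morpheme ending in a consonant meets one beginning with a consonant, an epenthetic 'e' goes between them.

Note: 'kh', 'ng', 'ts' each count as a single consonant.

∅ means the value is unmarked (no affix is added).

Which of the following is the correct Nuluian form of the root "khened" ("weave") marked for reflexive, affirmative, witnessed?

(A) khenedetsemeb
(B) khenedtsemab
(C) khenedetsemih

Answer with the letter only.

Attach evidentiality witnessed -tsem → khenedtsem.
Attach polarity affirmative -ab → khenedtsemab.
voice = reflexive: zero marking, form stays khenedtsemab.
Apply vowel harmony: khenedtsemab → khenedtsemeb.
Apply epenthesis: khenedtsemeb → khenedetsemeb.
So the correct form is khenedetsemeb, option (A).
(B) khenedtsemab is wrong: it fails to apply the sound rule(s).
(C) khenedetsemih is wrong: it uses negative instead of affirmative for polarity.

A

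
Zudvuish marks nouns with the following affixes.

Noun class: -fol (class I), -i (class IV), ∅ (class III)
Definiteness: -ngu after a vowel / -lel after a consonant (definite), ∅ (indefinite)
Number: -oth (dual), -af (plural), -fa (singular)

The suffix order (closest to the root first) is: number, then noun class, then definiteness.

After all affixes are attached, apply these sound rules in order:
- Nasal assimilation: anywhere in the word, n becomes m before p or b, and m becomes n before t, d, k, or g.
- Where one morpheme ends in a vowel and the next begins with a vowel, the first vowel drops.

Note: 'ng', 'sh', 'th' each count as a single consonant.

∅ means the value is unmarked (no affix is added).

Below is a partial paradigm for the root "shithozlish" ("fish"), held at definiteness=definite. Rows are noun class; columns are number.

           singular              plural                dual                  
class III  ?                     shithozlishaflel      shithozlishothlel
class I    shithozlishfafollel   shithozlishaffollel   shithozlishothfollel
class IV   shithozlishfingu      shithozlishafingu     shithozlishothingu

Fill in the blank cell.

Attach number singular -fa → shithozlishfa.
noun class = class III: zero marking, form stays shithozlishfa.
Attach definiteness definite -ngu (after vowel 'a') → shithozlishfangu.
Nasal assimilation: no change.
Vowel deletion: no change.

shithozlishfangu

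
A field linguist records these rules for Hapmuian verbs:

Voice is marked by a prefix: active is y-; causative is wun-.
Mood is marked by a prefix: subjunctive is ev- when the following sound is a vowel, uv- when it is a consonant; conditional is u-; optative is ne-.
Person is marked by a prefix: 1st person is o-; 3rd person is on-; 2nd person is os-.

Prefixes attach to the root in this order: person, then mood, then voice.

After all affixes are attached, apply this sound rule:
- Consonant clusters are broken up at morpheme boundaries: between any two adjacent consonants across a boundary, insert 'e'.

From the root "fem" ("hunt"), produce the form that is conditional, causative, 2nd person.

wunuosefem

Attach person 2nd person os- → osfem.
Attach mood conditional u- → uosfem.
Attach voice causative wun- → wunuosfem.
Apply epenthesis: wunuosfem → wunuosefem.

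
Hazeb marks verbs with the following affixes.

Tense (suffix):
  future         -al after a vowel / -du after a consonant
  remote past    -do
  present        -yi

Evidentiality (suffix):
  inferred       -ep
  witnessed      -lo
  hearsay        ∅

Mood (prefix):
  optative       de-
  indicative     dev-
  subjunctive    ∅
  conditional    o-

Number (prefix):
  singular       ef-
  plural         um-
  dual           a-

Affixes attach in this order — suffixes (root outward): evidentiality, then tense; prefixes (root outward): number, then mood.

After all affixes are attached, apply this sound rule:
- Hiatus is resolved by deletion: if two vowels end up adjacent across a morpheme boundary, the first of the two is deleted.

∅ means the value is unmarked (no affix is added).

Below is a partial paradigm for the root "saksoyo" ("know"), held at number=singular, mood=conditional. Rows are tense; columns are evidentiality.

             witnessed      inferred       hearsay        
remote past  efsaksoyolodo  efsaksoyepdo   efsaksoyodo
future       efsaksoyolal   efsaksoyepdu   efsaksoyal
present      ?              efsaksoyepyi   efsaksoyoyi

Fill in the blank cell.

Attach number singular ef- → efsaksoyo.
Attach evidentiality witnessed -lo → efsaksoyolo.
Attach mood conditional o- → oefsaksoyolo.
Attach tense present -yi → oefsaksoyoloyi.
Apply vowel deletion: oefsaksoyoloyi → efsaksoyoloyi.

efsaksoyoloyi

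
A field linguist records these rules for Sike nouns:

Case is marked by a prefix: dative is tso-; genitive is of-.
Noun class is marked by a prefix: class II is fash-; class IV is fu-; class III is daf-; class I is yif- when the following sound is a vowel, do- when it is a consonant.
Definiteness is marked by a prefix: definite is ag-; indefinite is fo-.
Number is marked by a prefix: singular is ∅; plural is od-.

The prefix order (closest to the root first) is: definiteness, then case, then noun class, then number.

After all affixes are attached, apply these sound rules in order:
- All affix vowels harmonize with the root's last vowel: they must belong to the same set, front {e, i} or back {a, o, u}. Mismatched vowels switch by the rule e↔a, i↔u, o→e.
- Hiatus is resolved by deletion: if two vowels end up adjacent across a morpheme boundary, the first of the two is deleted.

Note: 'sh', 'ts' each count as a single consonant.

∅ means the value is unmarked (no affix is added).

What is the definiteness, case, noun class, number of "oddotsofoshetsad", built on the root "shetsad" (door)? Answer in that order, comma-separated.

indefinite, dative, class I, plural

Segment: od-do-tso-fo-shetsad.
definiteness: fo- → indefinite.
case: tso- → dative.
noun class: yif/do- → class I.
number: od- → plural.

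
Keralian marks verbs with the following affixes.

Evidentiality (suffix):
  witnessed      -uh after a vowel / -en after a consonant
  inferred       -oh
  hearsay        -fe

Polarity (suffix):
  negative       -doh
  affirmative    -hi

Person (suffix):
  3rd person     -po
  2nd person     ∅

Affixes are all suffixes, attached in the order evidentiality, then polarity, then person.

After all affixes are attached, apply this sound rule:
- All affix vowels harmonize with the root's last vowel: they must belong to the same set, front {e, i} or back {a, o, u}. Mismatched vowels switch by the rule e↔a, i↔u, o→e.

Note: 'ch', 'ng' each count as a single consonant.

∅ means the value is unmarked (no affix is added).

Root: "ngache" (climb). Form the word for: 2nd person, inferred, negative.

ngacheehdeh

Attach evidentiality inferred -oh → ngacheoh.
Attach polarity negative -doh → ngacheohdoh.
person = 2nd person: zero marking, form stays ngacheohdoh.
Apply vowel harmony: ngacheohdoh → ngacheehdeh.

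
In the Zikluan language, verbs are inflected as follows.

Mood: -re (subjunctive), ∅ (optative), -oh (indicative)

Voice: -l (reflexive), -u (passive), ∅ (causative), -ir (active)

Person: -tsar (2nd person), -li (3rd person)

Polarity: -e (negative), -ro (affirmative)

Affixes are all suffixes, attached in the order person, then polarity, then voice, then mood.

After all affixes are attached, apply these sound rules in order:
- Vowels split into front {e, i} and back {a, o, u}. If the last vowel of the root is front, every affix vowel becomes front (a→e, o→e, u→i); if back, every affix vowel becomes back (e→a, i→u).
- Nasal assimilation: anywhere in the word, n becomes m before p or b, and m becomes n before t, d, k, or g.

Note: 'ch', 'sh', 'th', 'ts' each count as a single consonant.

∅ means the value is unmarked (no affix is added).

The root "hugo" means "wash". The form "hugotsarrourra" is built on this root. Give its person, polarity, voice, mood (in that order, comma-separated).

2nd person, affirmative, active, subjunctive

Segment: hugo-tsar-ro-ir-re.
person: -tsar → 2nd person.
polarity: -ro → affirmative.
voice: -ir → active.
mood: -re → subjunctive.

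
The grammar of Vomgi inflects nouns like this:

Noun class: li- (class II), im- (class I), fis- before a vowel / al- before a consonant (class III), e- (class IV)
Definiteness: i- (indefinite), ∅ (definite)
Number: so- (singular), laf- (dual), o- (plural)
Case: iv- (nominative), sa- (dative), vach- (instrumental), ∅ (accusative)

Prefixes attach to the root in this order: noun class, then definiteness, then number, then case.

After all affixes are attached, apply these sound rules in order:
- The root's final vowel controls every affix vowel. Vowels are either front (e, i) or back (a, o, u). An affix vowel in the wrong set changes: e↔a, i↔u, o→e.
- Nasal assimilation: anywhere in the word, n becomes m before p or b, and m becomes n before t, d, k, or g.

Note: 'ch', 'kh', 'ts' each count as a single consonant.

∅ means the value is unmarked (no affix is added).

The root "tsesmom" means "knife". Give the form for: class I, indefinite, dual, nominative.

Attach noun class class I im- → imtsesmom.
Attach definiteness indefinite i- → iimtsesmom.
Attach number dual laf- → lafiimtsesmom.
Attach case nominative iv- → ivlafiimtsesmom.
Apply vowel harmony: ivlafiimtsesmom → uvlafuumtsesmom.
Nasal assimilation: no change.

uvlafuumtsesmom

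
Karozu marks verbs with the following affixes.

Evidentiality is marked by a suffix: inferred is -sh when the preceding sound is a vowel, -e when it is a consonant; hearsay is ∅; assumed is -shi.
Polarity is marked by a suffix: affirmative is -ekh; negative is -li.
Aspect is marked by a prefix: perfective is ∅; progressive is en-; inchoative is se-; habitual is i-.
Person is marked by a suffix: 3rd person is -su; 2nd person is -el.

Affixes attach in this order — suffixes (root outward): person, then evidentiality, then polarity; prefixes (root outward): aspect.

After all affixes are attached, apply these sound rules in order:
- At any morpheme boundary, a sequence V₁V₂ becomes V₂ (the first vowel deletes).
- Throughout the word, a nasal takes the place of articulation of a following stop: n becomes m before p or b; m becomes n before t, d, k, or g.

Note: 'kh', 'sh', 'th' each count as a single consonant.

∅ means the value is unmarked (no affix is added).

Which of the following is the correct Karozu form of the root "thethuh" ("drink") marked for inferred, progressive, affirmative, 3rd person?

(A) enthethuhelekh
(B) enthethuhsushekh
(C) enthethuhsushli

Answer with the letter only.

Attach person 3rd person -su → thethuhsu.
Attach aspect progressive en- → enthethuhsu.
Attach evidentiality inferred -sh (after vowel 'u') → enthethuhsush.
Attach polarity affirmative -ekh → enthethuhsushekh.
Vowel deletion: no change.
Nasal assimilation: no change.
So the correct form is enthethuhsushekh, option (B).
(C) enthethuhsushli is wrong: it uses negative instead of affirmative for polarity.
(A) enthethuhelekh is wrong: it uses 2nd person instead of 3rd person for person.

B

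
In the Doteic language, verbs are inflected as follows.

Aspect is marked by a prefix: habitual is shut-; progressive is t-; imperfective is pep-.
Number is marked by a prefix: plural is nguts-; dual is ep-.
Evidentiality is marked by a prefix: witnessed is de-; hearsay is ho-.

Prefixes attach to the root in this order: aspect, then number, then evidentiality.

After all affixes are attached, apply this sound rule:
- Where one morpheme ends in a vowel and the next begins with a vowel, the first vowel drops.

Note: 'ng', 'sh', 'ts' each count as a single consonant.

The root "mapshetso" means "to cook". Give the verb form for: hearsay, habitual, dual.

Attach aspect habitual shut- → shutmapshetso.
Attach number dual ep- → epshutmapshetso.
Attach evidentiality hearsay ho- → hoepshutmapshetso.
Apply vowel deletion: hoepshutmapshetso → hepshutmapshetso.

hepshutmapshetso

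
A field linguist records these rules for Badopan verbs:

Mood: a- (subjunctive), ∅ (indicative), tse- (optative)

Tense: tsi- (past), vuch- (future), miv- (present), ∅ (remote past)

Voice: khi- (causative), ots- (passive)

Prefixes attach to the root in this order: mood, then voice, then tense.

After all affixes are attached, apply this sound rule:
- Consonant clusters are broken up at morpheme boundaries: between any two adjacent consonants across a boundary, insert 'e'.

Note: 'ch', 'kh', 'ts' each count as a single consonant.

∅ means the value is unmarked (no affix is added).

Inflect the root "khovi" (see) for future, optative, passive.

vuchotsetsekhovi

Attach mood optative tse- → tsekhovi.
Attach voice passive ots- → otstsekhovi.
Attach tense future vuch- → vuchotstsekhovi.
Apply epenthesis: vuchotstsekhovi → vuchotsetsekhovi.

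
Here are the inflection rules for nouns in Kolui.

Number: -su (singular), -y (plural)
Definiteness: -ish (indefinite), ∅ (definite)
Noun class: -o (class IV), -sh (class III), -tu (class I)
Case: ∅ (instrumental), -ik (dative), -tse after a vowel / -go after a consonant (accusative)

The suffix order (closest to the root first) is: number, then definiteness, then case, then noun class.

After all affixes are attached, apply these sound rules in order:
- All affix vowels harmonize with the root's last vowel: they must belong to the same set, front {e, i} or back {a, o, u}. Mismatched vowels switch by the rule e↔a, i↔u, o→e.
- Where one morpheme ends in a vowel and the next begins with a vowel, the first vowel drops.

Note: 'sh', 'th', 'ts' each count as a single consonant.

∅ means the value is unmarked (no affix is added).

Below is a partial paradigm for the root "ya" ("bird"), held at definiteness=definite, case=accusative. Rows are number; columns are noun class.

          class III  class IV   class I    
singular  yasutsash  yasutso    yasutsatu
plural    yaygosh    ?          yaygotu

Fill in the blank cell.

yaygo

Attach number plural -y → yay.
definiteness = definite: zero marking, form stays yay.
Attach case accusative -go (after consonant 'y') → yaygo.
Attach noun class class IV -o → yaygoo.
Vowel harmony: no change.
Apply vowel deletion: yaygoo → yaygo.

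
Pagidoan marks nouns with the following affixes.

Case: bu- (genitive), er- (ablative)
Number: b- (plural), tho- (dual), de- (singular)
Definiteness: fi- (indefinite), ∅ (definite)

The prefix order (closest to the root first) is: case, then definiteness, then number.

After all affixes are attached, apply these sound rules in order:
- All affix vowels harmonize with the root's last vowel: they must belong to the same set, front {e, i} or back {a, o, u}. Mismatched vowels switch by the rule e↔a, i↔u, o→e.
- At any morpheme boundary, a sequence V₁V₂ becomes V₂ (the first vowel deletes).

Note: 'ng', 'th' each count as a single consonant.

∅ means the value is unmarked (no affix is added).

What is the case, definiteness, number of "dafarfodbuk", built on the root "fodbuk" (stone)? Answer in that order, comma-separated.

ablative, indefinite, singular

Segment: de-fi-er-fodbuk.
case: er- → ablative.
definiteness: fi- → indefinite.
number: de- → singular.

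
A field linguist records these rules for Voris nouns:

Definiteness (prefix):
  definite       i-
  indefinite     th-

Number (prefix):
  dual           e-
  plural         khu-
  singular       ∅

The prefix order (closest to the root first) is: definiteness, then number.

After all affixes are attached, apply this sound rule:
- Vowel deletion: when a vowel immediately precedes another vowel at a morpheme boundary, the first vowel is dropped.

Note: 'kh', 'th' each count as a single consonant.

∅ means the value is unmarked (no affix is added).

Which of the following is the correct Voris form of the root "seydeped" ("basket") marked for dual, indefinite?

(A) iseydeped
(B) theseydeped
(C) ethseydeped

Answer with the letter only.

C

Attach definiteness indefinite th- → thseydeped.
Attach number dual e- → ethseydeped.
Vowel deletion: no change.
So the correct form is ethseydeped, option (C).
(B) theseydeped is wrong: it has the affixes in the wrong order.
(A) iseydeped is wrong: it uses definite instead of indefinite for definiteness.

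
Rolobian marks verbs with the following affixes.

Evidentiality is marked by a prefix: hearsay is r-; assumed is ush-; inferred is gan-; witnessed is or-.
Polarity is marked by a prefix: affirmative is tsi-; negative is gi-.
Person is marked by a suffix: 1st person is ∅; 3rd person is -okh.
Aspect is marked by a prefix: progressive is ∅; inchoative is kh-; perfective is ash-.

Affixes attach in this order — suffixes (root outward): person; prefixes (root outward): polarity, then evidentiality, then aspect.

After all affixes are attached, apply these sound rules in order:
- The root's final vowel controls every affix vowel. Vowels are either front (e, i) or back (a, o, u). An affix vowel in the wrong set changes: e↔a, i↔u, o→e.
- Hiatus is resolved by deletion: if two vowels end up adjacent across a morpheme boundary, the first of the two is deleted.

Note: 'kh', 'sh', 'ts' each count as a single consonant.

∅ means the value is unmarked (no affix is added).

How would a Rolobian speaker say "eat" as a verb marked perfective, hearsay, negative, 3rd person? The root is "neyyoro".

ashrguneyyorokh

Attach polarity negative gi- → gineyyoro.
Attach evidentiality hearsay r- → rgineyyoro.
Attach aspect perfective ash- → ashrgineyyoro.
Attach person 3rd person -okh → ashrgineyyorookh.
Apply vowel harmony: ashrgineyyorookh → ashrguneyyorookh.
Apply vowel deletion: ashrguneyyorookh → ashrguneyyorokh.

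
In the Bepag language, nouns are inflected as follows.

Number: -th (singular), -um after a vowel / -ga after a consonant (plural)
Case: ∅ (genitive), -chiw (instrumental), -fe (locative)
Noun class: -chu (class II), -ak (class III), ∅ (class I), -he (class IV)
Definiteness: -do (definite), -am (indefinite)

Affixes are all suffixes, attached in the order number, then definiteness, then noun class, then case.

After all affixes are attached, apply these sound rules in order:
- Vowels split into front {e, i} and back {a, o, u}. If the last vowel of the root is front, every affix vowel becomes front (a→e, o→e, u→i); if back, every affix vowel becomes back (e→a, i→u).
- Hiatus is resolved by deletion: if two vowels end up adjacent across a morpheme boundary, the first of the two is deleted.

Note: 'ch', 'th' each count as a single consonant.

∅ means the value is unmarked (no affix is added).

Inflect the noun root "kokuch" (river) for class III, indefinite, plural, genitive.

kokuchgamak

Attach number plural -ga (after consonant 'ch') → kokuchga.
Attach definiteness indefinite -am → kokuchgaam.
Attach noun class class III -ak → kokuchgaamak.
case = genitive: zero marking, form stays kokuchgaamak.
Vowel harmony: no change.
Apply vowel deletion: kokuchgaamak → kokuchgamak.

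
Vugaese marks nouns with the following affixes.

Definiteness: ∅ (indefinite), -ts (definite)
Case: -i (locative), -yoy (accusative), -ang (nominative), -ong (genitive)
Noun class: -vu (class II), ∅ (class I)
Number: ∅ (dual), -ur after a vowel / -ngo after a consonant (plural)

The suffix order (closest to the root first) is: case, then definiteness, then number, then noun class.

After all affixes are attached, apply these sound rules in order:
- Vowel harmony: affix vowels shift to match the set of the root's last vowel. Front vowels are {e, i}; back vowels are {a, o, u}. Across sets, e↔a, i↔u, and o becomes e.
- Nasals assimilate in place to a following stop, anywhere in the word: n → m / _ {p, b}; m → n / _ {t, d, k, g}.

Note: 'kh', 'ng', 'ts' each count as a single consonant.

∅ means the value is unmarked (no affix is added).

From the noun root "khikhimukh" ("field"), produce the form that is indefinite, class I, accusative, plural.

khikhimukhyoyngo

Attach case accusative -yoy → khikhimukhyoy.
definiteness = indefinite: zero marking, form stays khikhimukhyoy.
Attach number plural -ngo (after consonant 'y') → khikhimukhyoyngo.
noun class = class I: zero marking, form stays khikhimukhyoyngo.
Vowel harmony: no change.
Nasal assimilation: no change.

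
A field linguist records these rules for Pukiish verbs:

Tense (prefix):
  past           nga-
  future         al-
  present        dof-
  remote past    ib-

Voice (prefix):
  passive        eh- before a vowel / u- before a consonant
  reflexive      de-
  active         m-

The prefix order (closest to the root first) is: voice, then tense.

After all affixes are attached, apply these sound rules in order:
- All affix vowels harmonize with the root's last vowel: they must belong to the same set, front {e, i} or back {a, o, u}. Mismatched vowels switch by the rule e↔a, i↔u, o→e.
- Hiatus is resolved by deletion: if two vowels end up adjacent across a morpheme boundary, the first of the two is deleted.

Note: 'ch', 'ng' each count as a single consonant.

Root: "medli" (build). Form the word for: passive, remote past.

ibimedli

Attach voice passive u- (before consonant 'm') → umedli.
Attach tense remote past ib- → ibumedli.
Apply vowel harmony: ibumedli → ibimedli.
Vowel deletion: no change.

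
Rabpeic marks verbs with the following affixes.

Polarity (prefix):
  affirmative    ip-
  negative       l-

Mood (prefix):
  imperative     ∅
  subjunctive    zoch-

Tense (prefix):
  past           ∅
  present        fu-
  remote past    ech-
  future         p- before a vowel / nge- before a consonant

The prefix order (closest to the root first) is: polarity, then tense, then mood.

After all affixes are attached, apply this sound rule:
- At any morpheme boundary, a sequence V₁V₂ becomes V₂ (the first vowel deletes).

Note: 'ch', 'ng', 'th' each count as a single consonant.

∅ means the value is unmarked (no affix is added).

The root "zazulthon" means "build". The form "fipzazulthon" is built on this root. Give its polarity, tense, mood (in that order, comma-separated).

Segment: fu-ip-zazulthon.
polarity: ip- → affirmative.
tense: fu- → present.
mood: ∅ → imperative.

affirmative, present, imperative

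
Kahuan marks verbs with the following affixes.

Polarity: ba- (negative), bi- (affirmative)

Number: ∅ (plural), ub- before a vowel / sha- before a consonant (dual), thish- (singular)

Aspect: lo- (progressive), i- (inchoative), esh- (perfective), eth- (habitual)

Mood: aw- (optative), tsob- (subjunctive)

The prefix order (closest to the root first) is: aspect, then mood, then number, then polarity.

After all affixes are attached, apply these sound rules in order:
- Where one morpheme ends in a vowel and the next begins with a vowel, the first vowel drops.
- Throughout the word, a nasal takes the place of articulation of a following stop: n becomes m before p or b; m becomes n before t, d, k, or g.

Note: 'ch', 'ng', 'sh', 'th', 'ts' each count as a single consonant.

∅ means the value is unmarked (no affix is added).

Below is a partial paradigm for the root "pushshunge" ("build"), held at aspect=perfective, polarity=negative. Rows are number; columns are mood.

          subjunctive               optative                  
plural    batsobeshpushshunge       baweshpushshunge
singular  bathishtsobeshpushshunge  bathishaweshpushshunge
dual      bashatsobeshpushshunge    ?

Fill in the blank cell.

Attach aspect perfective esh- → eshpushshunge.
Attach mood optative aw- → aweshpushshunge.
Attach number dual ub- (before vowel 'a') → ubaweshpushshunge.
Attach polarity negative ba- → baubaweshpushshunge.
Apply vowel deletion: baubaweshpushshunge → bubaweshpushshunge.
Nasal assimilation: no change.

bubaweshpushshunge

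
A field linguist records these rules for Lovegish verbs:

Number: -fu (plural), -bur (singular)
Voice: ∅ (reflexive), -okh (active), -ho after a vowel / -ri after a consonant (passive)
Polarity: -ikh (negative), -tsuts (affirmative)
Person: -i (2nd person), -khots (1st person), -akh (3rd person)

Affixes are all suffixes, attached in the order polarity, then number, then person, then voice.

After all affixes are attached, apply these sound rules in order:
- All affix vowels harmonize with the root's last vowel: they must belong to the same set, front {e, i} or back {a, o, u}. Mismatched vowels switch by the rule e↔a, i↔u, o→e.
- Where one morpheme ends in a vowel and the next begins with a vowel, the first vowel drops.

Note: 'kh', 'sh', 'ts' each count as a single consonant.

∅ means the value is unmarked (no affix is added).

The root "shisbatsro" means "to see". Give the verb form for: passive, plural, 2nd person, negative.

shisbatsrukhfuho

Attach polarity negative -ikh → shisbatsroikh.
Attach number plural -fu → shisbatsroikhfu.
Attach person 2nd person -i → shisbatsroikhfui.
Attach voice passive -ho (after vowel 'i') → shisbatsroikhfuiho.
Apply vowel harmony: shisbatsroikhfuiho → shisbatsroukhfuuho.
Apply vowel deletion: shisbatsroukhfuuho → shisbatsrukhfuho.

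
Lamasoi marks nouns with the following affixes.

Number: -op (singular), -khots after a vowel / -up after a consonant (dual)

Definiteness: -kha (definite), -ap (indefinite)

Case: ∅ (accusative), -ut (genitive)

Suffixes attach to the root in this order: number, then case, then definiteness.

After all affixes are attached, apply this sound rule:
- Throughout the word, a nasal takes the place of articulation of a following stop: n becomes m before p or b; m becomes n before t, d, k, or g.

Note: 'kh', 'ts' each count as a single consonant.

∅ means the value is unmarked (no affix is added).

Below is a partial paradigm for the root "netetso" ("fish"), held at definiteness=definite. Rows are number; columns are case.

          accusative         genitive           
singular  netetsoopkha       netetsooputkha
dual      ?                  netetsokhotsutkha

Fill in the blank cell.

netetsokhotskha

Attach number dual -khots (after vowel 'o') → netetsokhots.
case = accusative: zero marking, form stays netetsokhots.
Attach definiteness definite -kha → netetsokhotskha.
Nasal assimilation: no change.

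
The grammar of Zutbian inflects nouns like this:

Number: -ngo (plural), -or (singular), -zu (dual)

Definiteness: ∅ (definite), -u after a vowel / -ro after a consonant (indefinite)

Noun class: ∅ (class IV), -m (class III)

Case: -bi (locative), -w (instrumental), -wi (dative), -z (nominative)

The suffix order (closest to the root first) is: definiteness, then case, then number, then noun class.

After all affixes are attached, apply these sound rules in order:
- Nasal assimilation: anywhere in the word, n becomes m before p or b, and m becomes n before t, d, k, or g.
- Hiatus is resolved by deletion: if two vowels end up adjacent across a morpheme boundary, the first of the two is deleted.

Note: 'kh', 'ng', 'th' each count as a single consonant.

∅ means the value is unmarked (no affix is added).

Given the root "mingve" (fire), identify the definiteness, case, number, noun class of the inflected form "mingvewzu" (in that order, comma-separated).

Segment: mingve-w-zu.
definiteness: ∅ → definite.
case: -w → instrumental.
number: -zu → dual.
noun class: ∅ → class IV.

definite, instrumental, dual, class IV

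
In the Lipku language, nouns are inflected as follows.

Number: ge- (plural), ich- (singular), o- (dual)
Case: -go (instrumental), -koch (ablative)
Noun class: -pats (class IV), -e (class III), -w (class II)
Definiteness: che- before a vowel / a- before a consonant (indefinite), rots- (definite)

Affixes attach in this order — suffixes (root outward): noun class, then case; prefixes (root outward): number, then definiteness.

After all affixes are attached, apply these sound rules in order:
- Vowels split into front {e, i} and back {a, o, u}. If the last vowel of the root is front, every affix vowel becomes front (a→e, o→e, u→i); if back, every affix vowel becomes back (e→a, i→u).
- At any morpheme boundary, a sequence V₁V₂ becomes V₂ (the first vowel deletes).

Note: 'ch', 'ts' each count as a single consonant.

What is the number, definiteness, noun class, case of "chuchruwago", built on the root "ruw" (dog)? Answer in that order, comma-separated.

Segment: che-ich-ruw-e-go.
number: ich- → singular.
definiteness: che/a- → indefinite.
noun class: -e → class III.
case: -go → instrumental.

singular, indefinite, class III, instrumental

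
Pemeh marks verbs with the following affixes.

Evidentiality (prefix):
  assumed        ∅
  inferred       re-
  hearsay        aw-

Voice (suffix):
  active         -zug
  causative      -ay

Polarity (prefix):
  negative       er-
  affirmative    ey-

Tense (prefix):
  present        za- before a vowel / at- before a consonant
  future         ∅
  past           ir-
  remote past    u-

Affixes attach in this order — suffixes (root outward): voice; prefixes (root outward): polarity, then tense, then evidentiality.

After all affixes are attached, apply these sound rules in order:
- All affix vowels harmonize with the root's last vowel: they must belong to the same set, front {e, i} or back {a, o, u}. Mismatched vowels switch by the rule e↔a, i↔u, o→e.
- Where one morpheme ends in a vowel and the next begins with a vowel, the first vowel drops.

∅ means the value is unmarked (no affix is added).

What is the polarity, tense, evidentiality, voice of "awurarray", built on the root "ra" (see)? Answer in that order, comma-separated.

Segment: aw-ir-er-ra-ay.
polarity: er- → negative.
tense: ir- → past.
evidentiality: aw- → hearsay.
voice: -ay → causative.

negative, past, hearsay, causative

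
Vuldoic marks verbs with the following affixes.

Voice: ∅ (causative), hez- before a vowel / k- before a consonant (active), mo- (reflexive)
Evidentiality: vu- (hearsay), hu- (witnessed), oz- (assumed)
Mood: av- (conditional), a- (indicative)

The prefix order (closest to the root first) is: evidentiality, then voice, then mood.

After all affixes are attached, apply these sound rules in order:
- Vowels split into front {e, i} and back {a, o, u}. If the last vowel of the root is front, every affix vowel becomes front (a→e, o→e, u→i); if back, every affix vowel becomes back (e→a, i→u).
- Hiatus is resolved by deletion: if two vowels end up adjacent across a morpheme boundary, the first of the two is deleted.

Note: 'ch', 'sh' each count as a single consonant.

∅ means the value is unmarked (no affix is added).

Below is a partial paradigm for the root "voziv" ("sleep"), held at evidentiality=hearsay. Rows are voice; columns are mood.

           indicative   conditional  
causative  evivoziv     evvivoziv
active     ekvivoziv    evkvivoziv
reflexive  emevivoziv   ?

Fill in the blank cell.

Attach evidentiality hearsay vu- → vuvoziv.
Attach voice reflexive mo- → movuvoziv.
Attach mood conditional av- → avmovuvoziv.
Apply vowel harmony: avmovuvoziv → evmevivoziv.
Vowel deletion: no change.

evmevivoziv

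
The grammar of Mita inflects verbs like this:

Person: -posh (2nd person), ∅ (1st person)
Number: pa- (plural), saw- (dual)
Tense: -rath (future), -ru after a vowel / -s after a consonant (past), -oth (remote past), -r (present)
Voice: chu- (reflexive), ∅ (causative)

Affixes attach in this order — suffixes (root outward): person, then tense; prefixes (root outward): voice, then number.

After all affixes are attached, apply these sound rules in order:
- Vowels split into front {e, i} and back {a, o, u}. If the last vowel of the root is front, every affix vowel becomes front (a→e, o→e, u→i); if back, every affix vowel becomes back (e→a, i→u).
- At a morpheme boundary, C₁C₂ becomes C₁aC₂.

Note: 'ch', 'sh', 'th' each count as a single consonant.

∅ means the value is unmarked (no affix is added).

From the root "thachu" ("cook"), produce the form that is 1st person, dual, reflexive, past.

sawachuthachuru

person = 1st person: zero marking, form stays thachu.
Attach voice reflexive chu- → chuthachu.
Attach tense past -ru (after vowel 'u') → chuthachuru.
Attach number dual saw- → sawchuthachuru.
Vowel harmony: no change.
Apply epenthesis: sawchuthachuru → sawachuthachuru.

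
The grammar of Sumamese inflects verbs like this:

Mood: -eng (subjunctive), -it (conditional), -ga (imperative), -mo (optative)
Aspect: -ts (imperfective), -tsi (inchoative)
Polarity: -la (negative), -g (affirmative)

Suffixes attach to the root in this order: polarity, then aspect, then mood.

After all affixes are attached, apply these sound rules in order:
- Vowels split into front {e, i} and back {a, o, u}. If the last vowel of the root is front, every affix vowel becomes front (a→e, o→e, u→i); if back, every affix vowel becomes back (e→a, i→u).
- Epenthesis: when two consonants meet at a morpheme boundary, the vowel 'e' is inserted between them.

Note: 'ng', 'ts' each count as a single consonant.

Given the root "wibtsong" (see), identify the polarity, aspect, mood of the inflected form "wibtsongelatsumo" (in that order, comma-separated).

negative, inchoative, optative

Segment: wibtsong-la-tsi-mo.
polarity: -la → negative.
aspect: -tsi → inchoative.
mood: -mo → optative.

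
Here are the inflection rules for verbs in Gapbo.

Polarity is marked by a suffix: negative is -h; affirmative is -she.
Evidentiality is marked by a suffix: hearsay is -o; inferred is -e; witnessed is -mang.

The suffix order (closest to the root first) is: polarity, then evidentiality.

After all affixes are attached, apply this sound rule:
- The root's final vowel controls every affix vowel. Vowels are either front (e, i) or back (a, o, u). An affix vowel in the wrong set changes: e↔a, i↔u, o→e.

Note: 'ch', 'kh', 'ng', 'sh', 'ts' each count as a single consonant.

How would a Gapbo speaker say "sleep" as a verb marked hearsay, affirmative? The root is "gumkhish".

gumkhishshee

Attach polarity affirmative -she → gumkhishshe.
Attach evidentiality hearsay -o → gumkhishsheo.
Apply vowel harmony: gumkhishsheo → gumkhishshee.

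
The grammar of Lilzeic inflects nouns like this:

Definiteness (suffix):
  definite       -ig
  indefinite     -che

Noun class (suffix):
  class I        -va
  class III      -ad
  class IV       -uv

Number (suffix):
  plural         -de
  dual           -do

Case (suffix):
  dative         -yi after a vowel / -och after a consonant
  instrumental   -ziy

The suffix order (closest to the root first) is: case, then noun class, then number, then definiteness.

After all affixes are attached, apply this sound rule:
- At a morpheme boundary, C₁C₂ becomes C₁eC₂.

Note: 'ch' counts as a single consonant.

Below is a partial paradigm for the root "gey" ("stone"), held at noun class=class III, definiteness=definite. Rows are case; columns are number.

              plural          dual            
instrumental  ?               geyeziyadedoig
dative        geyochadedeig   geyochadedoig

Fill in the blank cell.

Attach case instrumental -ziy → geyziy.
Attach noun class class III -ad → geyziyad.
Attach number plural -de → geyziyadde.
Attach definiteness definite -ig → geyziyaddeig.
Apply epenthesis: geyziyaddeig → geyeziyadedeig.

geyeziyadedeig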